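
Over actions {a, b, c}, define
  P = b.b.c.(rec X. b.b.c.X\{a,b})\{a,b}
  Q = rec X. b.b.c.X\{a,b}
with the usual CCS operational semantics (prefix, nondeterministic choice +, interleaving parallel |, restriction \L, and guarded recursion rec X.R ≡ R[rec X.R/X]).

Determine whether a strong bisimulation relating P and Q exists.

Reachable graph of P (4 states):
  p0 = b.b.c.(rec X. b.b.c.X\{a,b})\{a,b} :: =b=> p1
  p1 = b.c.(rec X. b.b.c.X\{a,b})\{a,b} :: =b=> p2
  p2 = c.(rec X. b.b.c.X\{a,b})\{a,b} :: =c=> p3
  p3 = (rec X. b.b.c.X\{a,b})\{a,b} :: deadlocked
Reachable graph of Q (4 states):
  q0 = rec X. b.b.c.X\{a,b} :: =b=> q1
  q1 = b.c.(rec X. b.b.c.X\{a,b})\{a,b} :: =b=> q2
  q2 = c.(rec X. b.b.c.X\{a,b})\{a,b} :: =c=> q3
  q3 = (rec X. b.b.c.X\{a,b})\{a,b} :: deadlocked
Coarsest stable partition (strong bisimilarity classes):
  B0 = {p0, q0}
  B1 = {p1, q1}
  B2 = {p2, q2}
  B3 = {p3, q3}
p0 ∈ B0, q0 ∈ B0 → same block

P ~ Q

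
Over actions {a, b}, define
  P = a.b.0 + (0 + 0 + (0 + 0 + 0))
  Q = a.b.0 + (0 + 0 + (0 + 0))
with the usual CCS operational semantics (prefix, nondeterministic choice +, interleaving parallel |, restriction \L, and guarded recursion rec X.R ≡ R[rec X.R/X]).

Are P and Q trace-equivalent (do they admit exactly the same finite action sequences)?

YES

P's transition system — 3 states:
  m0 = a.b.0 + (0 + 0 + (0 + 0 + 0)) | —a→ m1
  m1 = b.0 | —b→ m2
  m2 = 0 | stopped
Q's transition system — 3 states:
  n0 = a.b.0 + (0 + 0 + (0 + 0)) | —a→ n1
  n1 = b.0 | —b→ n2
  n2 = 0 | stopped
Partition-refinement fixed point:
  B0 = {m0, n0}
  B1 = {m1, n1}
  B2 = {m2, n2}
m0 ∈ B0, n0 ∈ B0 → same block
Bisimilar ⇒ trace-equivalent.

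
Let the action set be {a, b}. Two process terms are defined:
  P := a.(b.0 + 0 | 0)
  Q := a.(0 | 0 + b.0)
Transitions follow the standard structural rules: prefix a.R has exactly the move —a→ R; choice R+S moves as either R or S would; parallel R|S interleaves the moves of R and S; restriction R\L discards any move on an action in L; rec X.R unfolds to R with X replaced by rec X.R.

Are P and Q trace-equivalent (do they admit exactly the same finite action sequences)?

Reachable graph of P (3 states):
  m0 = a.(b.0 + 0 | 0) has moves —a→ m1
  m1 = b.0 + 0 | 0 has moves —b→ m2
  m2 = 0 has moves (no moves)
Reachable graph of Q (3 states):
  n0 = a.(0 | 0 + b.0) has moves —a→ n1
  n1 = 0 | 0 + b.0 has moves —b→ n2
  n2 = 0 has moves (no moves)
Bisimilarity quotient blocks:
  B0 = {m0, n0}
  B1 = {m1, n1}
  B2 = {m2, n2}
m0 ∈ B0, n0 ∈ B0 → same block
Bisimilar ⇒ trace-equivalent.

trace-equivalent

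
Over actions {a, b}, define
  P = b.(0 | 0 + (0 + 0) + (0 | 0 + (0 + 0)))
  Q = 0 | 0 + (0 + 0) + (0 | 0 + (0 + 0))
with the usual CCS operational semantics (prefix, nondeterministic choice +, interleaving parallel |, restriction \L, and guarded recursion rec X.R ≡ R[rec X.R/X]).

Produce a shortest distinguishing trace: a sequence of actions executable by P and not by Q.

b

LTS(P): 2 reachable states
  u0 = b.(0 | 0 + (0 + 0) + (0 | 0 + (0 + 0))) | ··b··> u1
  u1 = 0 | 0 + (0 + 0) + (0 | 0 + (0 + 0)) | ·
LTS(Q): 1 reachable states
  v0 = 0 | 0 + (0 + 0) + (0 | 0 + (0 + 0)) | ·
Executing b from P (initial set {u0}):
  [1] b ⇒ {u1}
  P completes σ.
Executing b from Q (initial set {v0}):
  [1] b ⇒ ∅  — Q cannot continue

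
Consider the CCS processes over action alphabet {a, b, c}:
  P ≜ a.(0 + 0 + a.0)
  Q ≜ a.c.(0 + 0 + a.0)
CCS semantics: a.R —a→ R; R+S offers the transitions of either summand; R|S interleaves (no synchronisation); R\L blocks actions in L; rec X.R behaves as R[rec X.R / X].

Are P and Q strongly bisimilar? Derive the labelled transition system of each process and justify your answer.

P ≁ Q

P's transition system — 3 states:
  p0 = a.(0 + 0 + a.0) :: ··a··> p1
  p1 = 0 + 0 + a.0 :: ··a··> p2
  p2 = 0 :: (no moves)
Q's transition system — 4 states:
  q0 = a.c.(0 + 0 + a.0) :: ··a··> q1
  q1 = c.(0 + 0 + a.0) :: ··c··> q2
  q2 = 0 + 0 + a.0 :: ··a··> q3
  q3 = 0 :: (no moves)
Partition-refinement fixed point:
  B0 = {p0}
  B1 = {p1, q2}
  B2 = {p2, q3}
  B3 = {q0}
  B4 = {q1}
p0 ∈ B0, q0 ∈ B3 → different blocks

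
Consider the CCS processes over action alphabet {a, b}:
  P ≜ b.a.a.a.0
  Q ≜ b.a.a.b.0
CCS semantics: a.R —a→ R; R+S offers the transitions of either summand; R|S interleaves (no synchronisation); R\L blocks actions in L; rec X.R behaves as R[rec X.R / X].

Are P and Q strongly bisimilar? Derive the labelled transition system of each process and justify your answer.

not bisimilar

P's transition system — 5 states:
  m0 = b.a.a.a.0 has moves —b→ m1
  m1 = a.a.a.0 has moves —a→ m2
  m2 = a.a.0 has moves —a→ m3
  m3 = a.0 has moves —a→ m4
  m4 = 0 has moves (no moves)
Q's transition system — 5 states:
  n0 = b.a.a.b.0 has moves —b→ n1
  n1 = a.a.b.0 has moves —a→ n2
  n2 = a.b.0 has moves —a→ n3
  n3 = b.0 has moves —b→ n4
  n4 = 0 has moves (no moves)
Bisimilarity quotient blocks:
  B0 = {m0}
  B1 = {m1}
  B2 = {m2}
  B3 = {m3}
  B4 = {m4, n4}
  B5 = {n0}
  B6 = {n1}
  B7 = {n2}
  B8 = {n3}
m0 ∈ B0, n0 ∈ B5 → different blocks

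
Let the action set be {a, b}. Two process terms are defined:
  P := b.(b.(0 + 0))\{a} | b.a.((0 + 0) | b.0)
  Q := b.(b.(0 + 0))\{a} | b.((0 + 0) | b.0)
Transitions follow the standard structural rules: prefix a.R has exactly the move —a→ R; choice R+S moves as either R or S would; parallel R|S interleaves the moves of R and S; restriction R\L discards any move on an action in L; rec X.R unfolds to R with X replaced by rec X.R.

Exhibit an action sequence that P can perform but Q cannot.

Reachable graph of P (12 states):
  m0 = b.(b.(0 + 0))\{a} | b.a.((0 + 0) | b.0) | —b→ m1, —b→ m2
  m1 = (b.(0 + 0))\{a} | b.a.((0 + 0) | b.0) | —b→ m3, —b→ m4
  m2 = b.(b.(0 + 0))\{a} | a.((0 + 0) | b.0) | —a→ m5, —b→ m4
  m3 = (0 + 0)\{a} | b.a.((0 + 0) | b.0) | —b→ m6
  m4 = (b.(0 + 0))\{a} | a.((0 + 0) | b.0) | —a→ m7, —b→ m6
  m5 = b.(b.(0 + 0))\{a} | ((0 + 0) | b.0) | —b→ m7, —b→ m8
  m6 = (0 + 0)\{a} | a.((0 + 0) | b.0) | —a→ m9
  m7 = (b.(0 + 0))\{a} | ((0 + 0) | b.0) | —b→ m10, —b→ m9
  m8 = b.(b.(0 + 0))\{a} | ((0 + 0) | 0) | —b→ m10
  m9 = (0 + 0)\{a} | ((0 + 0) | b.0) | —b→ m11
  m10 = (b.(0 + 0))\{a} | ((0 + 0) | 0) | —b→ m11
  m11 = (0 + 0)\{a} | ((0 + 0) | 0) | deadlocked
Reachable graph of Q (9 states):
  n0 = b.(b.(0 + 0))\{a} | b.((0 + 0) | b.0) | —b→ n1, —b→ n2
  n1 = (b.(0 + 0))\{a} | b.((0 + 0) | b.0) | —b→ n3, —b→ n4
  n2 = b.(b.(0 + 0))\{a} | ((0 + 0) | b.0) | —b→ n4, —b→ n5
  n3 = (0 + 0)\{a} | b.((0 + 0) | b.0) | —b→ n6
  n4 = (b.(0 + 0))\{a} | ((0 + 0) | b.0) | —b→ n6, —b→ n7
  n5 = b.(b.(0 + 0))\{a} | ((0 + 0) | 0) | —b→ n7
  n6 = (0 + 0)\{a} | ((0 + 0) | b.0) | —b→ n8
  n7 = (b.(0 + 0))\{a} | ((0 + 0) | 0) | —b→ n8
  n8 = (0 + 0)\{a} | ((0 + 0) | 0) | deadlocked
Trace ⟨ba⟩ through P, begin at {m0}:
  step 1 (b): {m1, m2}
  step 2 (a): {m5}
  — P admits the full trace.
Trace ⟨ba⟩ through Q, begin at {n0}:
  step 1 (b): {n1, n2}
  step 2 (a): ∅ (Q stuck)

ba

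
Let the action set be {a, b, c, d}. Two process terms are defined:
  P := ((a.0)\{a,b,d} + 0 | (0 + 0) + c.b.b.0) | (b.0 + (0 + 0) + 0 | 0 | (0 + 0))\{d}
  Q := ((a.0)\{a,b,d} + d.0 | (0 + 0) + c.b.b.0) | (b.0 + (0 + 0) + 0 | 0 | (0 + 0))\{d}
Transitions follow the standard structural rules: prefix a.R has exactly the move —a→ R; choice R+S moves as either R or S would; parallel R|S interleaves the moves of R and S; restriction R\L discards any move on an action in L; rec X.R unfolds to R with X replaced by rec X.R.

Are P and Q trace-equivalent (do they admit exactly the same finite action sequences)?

Reachable graph of P (8 states):
  p0 = ((a.0)\{a,b,d} + 0 | (0 + 0) + c.b.b.0) | (b.0 + (0 + 0) + 0 | 0 | (0 + 0))\{d} → —b→ p1, —c→ p2
  p1 = ((a.0)\{a,b,d} + 0 | (0 + 0) + c.b.b.0) | 0\{d} → —c→ p3
  p2 = b.b.0 | (b.0 + (0 + 0) + 0 | 0 | (0 + 0))\{d} → —b→ p3, —b→ p4
  p3 = b.b.0 | 0\{d} → —b→ p5
  p4 = b.0 | (b.0 + (0 + 0) + 0 | 0 | (0 + 0))\{d} → —b→ p5, —b→ p6
  p5 = b.0 | 0\{d} → —b→ p7
  p6 = 0 | (b.0 + (0 + 0) + 0 | 0 | (0 + 0))\{d} → —b→ p7
  p7 = 0 | 0\{d} → stopped
Reachable graph of Q (10 states):
  q0 = ((a.0)\{a,b,d} + d.0 | (0 + 0) + c.b.b.0) | (b.0 + (0 + 0) + 0 | 0 | (0 + 0))\{d} → —b→ q1, —c→ q2, —d→ q3
  q1 = ((a.0)\{a,b,d} + d.0 | (0 + 0) + c.b.b.0) | 0\{d} → —c→ q4, —d→ q5
  q2 = b.b.0 | (b.0 + (0 + 0) + 0 | 0 | (0 + 0))\{d} → —b→ q4, —b→ q6
  q3 = 0 | (0 + 0) | (b.0 + (0 + 0) + 0 | 0 | (0 + 0))\{d} → —b→ q5
  q4 = b.b.0 | 0\{d} → —b→ q7
  q5 = 0 | (0 + 0) | 0\{d} → stopped
  q6 = b.0 | (b.0 + (0 + 0) + 0 | 0 | (0 + 0))\{d} → —b→ q7, —b→ q8
  q7 = b.0 | 0\{d} → —b→ q9
  q8 = 0 | (b.0 + (0 + 0) + 0 | 0 | (0 + 0))\{d} → —b→ q9
  q9 = 0 | 0\{d} → stopped
Run σ = ⟨d⟩ on Q: start {q0}
  [1] d ⇒ {q3}
  ✓ Q
Run σ = ⟨d⟩ on P: start {p0}
  [1] d ⇒ no successor for P

traces(P) ≠ traces(Q) — witness ⟨d⟩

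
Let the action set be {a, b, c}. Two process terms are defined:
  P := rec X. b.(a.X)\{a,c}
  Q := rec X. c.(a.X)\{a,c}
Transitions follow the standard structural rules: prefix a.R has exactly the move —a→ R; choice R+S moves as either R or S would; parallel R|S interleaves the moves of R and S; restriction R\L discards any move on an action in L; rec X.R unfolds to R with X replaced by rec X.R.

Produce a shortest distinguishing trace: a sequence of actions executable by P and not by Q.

b

Reachable graph of P (2 states):
  p0 = rec X. b.(a.X)\{a,c} → --b--▸ p1
  p1 = (a.(rec X. b.(a.X)\{a,c}))\{a,c} → (no moves)
Reachable graph of Q (2 states):
  q0 = rec X. c.(a.X)\{a,c} → --c--▸ q1
  q1 = (a.(rec X. c.(a.X)\{a,c}))\{a,c} → (no moves)
Trace ⟨b⟩ through P, begin at {p0}:
  step 1 (b): {p1}
  — P admits the full trace.
Trace ⟨b⟩ through Q, begin at {q0}:
  step 1 (b): ∅ (Q stuck)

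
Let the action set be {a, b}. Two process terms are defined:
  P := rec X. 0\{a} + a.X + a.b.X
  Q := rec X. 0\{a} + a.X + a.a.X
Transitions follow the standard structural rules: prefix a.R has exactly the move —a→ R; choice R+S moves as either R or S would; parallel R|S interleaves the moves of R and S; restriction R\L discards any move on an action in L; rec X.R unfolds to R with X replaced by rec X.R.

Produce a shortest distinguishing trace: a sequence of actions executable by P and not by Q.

LTS(P): 2 reachable states
  s0 = rec X. 0\{a} + a.X + a.b.X | ··a··> s0, ··a··> s1
  s1 = b.(rec X. 0\{a} + a.X + a.b.X) | ··b··> s0
LTS(Q): 2 reachable states
  t0 = rec X. 0\{a} + a.X + a.a.X | ··a··> t0, ··a··> t1
  t1 = a.(rec X. 0\{a} + a.X + a.a.X) | ··a··> t0
Trace ⟨ab⟩ through P, begin at {s0}:
  [1] a ⇒ {s0, s1}
  [2] b ⇒ {s0}
  — P admits the full trace.
Trace ⟨ab⟩ through Q, begin at {t0}:
  [1] a ⇒ {t0, t1}
  [2] b ⇒ ∅  — Q cannot continue

ab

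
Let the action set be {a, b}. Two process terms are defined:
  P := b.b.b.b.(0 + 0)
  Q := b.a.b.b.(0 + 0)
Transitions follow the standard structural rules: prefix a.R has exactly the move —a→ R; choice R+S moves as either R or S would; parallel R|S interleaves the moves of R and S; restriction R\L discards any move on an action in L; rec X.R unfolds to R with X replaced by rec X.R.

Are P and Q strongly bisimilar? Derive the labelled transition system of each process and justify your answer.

LTS(P): 5 reachable states
  p0 = b.b.b.b.(0 + 0) :: ··b··> p1
  p1 = b.b.b.(0 + 0) :: ··b··> p2
  p2 = b.b.(0 + 0) :: ··b··> p3
  p3 = b.(0 + 0) :: ··b··> p4
  p4 = 0 + 0 :: ∅
LTS(Q): 5 reachable states
  q0 = b.a.b.b.(0 + 0) :: ··b··> q1
  q1 = a.b.b.(0 + 0) :: ··a··> q2
  q2 = b.b.(0 + 0) :: ··b··> q3
  q3 = b.(0 + 0) :: ··b··> q4
  q4 = 0 + 0 :: ∅
Partition-refinement fixed point:
  B0 = {p0}
  B1 = {p1}
  B2 = {p2, q2}
  B3 = {p3, q3}
  B4 = {p4, q4}
  B5 = {q0}
  B6 = {q1}
p0 ∈ B0, q0 ∈ B5 → different blocks

not bisimilar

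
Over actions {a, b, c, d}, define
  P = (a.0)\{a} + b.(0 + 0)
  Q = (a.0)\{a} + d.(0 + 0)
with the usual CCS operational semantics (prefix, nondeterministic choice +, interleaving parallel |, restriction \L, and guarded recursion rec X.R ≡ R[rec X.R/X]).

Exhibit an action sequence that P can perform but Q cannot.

b

LTS(P): 2 reachable states
  m0 = (a.0)\{a} + b.(0 + 0) :: -b-> m1
  m1 = 0 + 0 :: ·
LTS(Q): 2 reachable states
  n0 = (a.0)\{a} + d.(0 + 0) :: -d-> n1
  n1 = 0 + 0 :: ·
Trace ⟨b⟩ through P, begin at {m0}:
  [1] b ⇒ {m1}
  ✓ P
Trace ⟨b⟩ through Q, begin at {n0}:
  [1] b ⇒ ∅  — Q cannot continue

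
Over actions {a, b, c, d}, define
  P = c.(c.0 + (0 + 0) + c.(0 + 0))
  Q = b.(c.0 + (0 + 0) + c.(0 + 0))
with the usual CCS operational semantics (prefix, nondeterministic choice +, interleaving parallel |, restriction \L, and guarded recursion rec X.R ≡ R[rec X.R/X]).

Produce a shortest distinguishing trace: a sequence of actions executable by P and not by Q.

c

LTS(P): 4 reachable states
  p0 = c.(c.0 + (0 + 0) + c.(0 + 0)) → -c-> p1
  p1 = c.0 + (0 + 0) + c.(0 + 0) → -c-> p2, -c-> p3
  p2 = 0 → (no moves)
  p3 = 0 + 0 → (no moves)
LTS(Q): 4 reachable states
  q0 = b.(c.0 + (0 + 0) + c.(0 + 0)) → -b-> q1
  q1 = c.0 + (0 + 0) + c.(0 + 0) → -c-> q2, -c-> q3
  q2 = 0 → (no moves)
  q3 = 0 + 0 → (no moves)
Executing c from P (initial set {p0}):
  after c @ step 1: {p1}
  P completes σ.
Executing c from Q (initial set {q0}):
  after c @ step 1: ∅ (Q stuck)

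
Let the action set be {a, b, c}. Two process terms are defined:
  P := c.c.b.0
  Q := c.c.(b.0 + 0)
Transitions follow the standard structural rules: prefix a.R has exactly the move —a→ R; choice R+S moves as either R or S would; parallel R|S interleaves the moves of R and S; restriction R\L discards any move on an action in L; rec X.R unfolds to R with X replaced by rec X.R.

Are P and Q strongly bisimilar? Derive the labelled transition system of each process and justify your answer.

P's transition system — 4 states:
  p0 = c.c.b.0 | ··c··> p1
  p1 = c.b.0 | ··c··> p2
  p2 = b.0 | ··b··> p3
  p3 = 0 | (no moves)
Q's transition system — 4 states:
  q0 = c.c.(b.0 + 0) | ··c··> q1
  q1 = c.(b.0 + 0) | ··c··> q2
  q2 = b.0 + 0 | ··b··> q3
  q3 = 0 | (no moves)
Coarsest stable partition (strong bisimilarity classes):
  B0 = {p0, q0}
  B1 = {p1, q1}
  B2 = {p2, q2}
  B3 = {p3, q3}
p0 ∈ B0, q0 ∈ B0 → same block

YES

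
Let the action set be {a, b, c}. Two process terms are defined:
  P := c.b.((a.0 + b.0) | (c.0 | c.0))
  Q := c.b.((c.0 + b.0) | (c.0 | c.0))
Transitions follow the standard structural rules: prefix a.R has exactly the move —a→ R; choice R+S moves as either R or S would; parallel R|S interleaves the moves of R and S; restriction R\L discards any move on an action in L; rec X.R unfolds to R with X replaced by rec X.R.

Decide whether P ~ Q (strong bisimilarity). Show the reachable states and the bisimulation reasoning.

P's transition system — 10 states:
  m0 = c.b.((a.0 + b.0) | (c.0 | c.0)) :: —c→ m1
  m1 = b.((a.0 + b.0) | (c.0 | c.0)) :: —b→ m2
  m2 = (a.0 + b.0) | (c.0 | c.0) :: —a→ m3, —b→ m3, —c→ m4, —c→ m5
  m3 = 0 | (c.0 | c.0) :: —c→ m6, —c→ m7
  m4 = (a.0 + b.0) | (0 | c.0) :: —a→ m6, —b→ m6, —c→ m8
  m5 = (a.0 + b.0) | (c.0 | 0) :: —a→ m7, —b→ m7, —c→ m8
  m6 = 0 | (0 | c.0) :: —c→ m9
  m7 = 0 | (c.0 | 0) :: —c→ m9
  m8 = (a.0 + b.0) | (0 | 0) :: —a→ m9, —b→ m9
  m9 = 0 | (0 | 0) :: (no moves)
Q's transition system — 10 states:
  n0 = c.b.((c.0 + b.0) | (c.0 | c.0)) :: —c→ n1
  n1 = b.((c.0 + b.0) | (c.0 | c.0)) :: —b→ n2
  n2 = (c.0 + b.0) | (c.0 | c.0) :: —b→ n3, —c→ n3, —c→ n4, —c→ n5
  n3 = 0 | (c.0 | c.0) :: —c→ n6, —c→ n7
  n4 = (c.0 + b.0) | (0 | c.0) :: —b→ n6, —c→ n6, —c→ n8
  n5 = (c.0 + b.0) | (c.0 | 0) :: —b→ n7, —c→ n7, —c→ n8
  n6 = 0 | (0 | c.0) :: —c→ n9
  n7 = 0 | (c.0 | 0) :: —c→ n9
  n8 = (c.0 + b.0) | (0 | 0) :: —b→ n9, —c→ n9
  n9 = 0 | (0 | 0) :: (no moves)
Coarsest stable partition (strong bisimilarity classes):
  B0 = {m0}
  B1 = {m1}
  B2 = {m2}
  B3 = {m4, m5}
  B4 = {m8}
  B5 = {m9, n9}
  B6 = {m6, m7, n6, n7}
  B7 = {m3, n3}
  B8 = {n0}
  B9 = {n1}
  B10 = {n2}
  B11 = {n4, n5}
  B12 = {n8}
m0 ∈ B0, n0 ∈ B8 → different blocks

not bisimilar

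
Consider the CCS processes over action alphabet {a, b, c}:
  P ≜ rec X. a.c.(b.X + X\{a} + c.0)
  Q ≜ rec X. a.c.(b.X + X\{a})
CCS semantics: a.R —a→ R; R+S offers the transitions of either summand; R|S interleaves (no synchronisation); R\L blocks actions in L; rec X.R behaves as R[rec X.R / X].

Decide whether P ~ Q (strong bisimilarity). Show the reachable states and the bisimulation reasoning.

Reachable graph of P (4 states):
  p0 = rec X. a.c.(b.X + X\{a} + c.0) :: =a=> p1
  p1 = c.(b.(rec X. a.c.(b.X + X\{a} + c.0)) + (rec X. a.c.(b.X + X\{a} + c.0))\{a} + c.0) :: =c=> p2
  p2 = b.(rec X. a.c.(b.X + X\{a} + c.0)) + (rec X. a.c.(b.X + X\{a} + c.0))\{a} + c.0 :: =b=> p0, =c=> p3
  p3 = 0 :: ∅
Reachable graph of Q (3 states):
  q0 = rec X. a.c.(b.X + X\{a}) :: =a=> q1
  q1 = c.(b.(rec X. a.c.(b.X + X\{a})) + (rec X. a.c.(b.X + X\{a}))\{a}) :: =c=> q2
  q2 = b.(rec X. a.c.(b.X + X\{a})) + (rec X. a.c.(b.X + X\{a}))\{a} :: =b=> q0
Partition-refinement fixed point:
  B0 = {p0}
  B1 = {p1}
  B2 = {p2}
  B3 = {p3}
  B4 = {q0}
  B5 = {q1}
  B6 = {q2}
p0 ∈ B0, q0 ∈ B4 → different blocks

NO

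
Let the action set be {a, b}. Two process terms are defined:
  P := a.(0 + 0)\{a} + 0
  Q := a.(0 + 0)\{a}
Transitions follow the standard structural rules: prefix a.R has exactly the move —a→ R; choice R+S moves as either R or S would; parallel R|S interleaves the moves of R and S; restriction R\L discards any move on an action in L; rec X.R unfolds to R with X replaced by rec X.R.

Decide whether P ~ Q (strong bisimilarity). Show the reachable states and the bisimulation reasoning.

YES

P's transition system — 2 states:
  u0 = a.(0 + 0)\{a} + 0 | ··a··> u1
  u1 = (0 + 0)\{a} | ∅
Q's transition system — 2 states:
  v0 = a.(0 + 0)\{a} | ··a··> v1
  v1 = (0 + 0)\{a} | ∅
Coarsest stable partition (strong bisimilarity classes):
  B0 = {u0, v0}
  B1 = {u1, v1}
u0 ∈ B0, v0 ∈ B0 → same block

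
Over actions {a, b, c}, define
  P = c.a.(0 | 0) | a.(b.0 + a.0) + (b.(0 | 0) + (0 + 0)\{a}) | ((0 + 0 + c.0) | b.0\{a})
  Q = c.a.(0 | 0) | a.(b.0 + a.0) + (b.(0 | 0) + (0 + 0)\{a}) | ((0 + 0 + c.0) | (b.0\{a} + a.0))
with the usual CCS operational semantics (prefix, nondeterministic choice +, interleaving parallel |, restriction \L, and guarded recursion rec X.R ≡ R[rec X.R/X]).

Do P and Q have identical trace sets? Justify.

LTS(P): 16 reachable states
  p0 = c.a.(0 | 0) | a.(b.0 + a.0) + (b.(0 | 0) + (0 + 0)\{a}) | ((0 + 0 + c.0) | b.0\{a}) ⊢ =a=> p1, =b=> p2, =b=> p3, =c=> p4, =c=> p5
  p1 = c.a.(0 | 0) | (b.0 + a.0) ⊢ =a=> p6, =b=> p6, =c=> p7
  p2 = (b.(0 | 0) + (0 + 0)\{a}) | ((0 + 0 + c.0) | 0\{a}) ⊢ =b=> p8, =c=> p9
  p3 = 0 | 0 | ((0 + 0 + c.0) | b.0\{a}) ⊢ =b=> p8, =c=> p10
  p4 = (b.(0 | 0) + (0 + 0)\{a}) | (0 | b.0\{a}) ⊢ =b=> p10, =b=> p9
  p5 = a.(0 | 0) | a.(b.0 + a.0) ⊢ =a=> p11, =a=> p7
  p6 = c.a.(0 | 0) | 0 ⊢ =c=> p12
  p7 = a.(0 | 0) | (b.0 + a.0) ⊢ =a=> p12, =a=> p13, =b=> p12
  p8 = 0 | 0 | ((0 + 0 + c.0) | 0\{a}) ⊢ =c=> p14
  p9 = (b.(0 | 0) + (0 + 0)\{a}) | (0 | 0\{a}) ⊢ =b=> p14
  p10 = 0 | 0 | (0 | b.0\{a}) ⊢ =b=> p14
  p11 = 0 | 0 | a.(b.0 + a.0) ⊢ =a=> p13
  p12 = a.(0 | 0) | 0 ⊢ =a=> p15
  p13 = 0 | 0 | (b.0 + a.0) ⊢ =a=> p15, =b=> p15
  p14 = 0 | 0 | (0 | 0\{a}) ⊢ ∅
  p15 = 0 | 0 | 0 ⊢ ∅
LTS(Q): 20 reachable states
  q0 = c.a.(0 | 0) | a.(b.0 + a.0) + (b.(0 | 0) + (0 + 0)\{a}) | ((0 + 0 + c.0) | (b.0\{a} + a.0)) ⊢ =a=> q1, =a=> q2, =b=> q3, =b=> q4, =c=> q5, =c=> q6
  q1 = (b.(0 | 0) + (0 + 0)\{a}) | ((0 + 0 + c.0) | 0) ⊢ =b=> q7, =c=> q8
  q2 = c.a.(0 | 0) | (b.0 + a.0) ⊢ =a=> q9, =b=> q9, =c=> q10
  q3 = (b.(0 | 0) + (0 + 0)\{a}) | ((0 + 0 + c.0) | 0\{a}) ⊢ =b=> q11, =c=> q12
  q4 = 0 | 0 | ((0 + 0 + c.0) | (b.0\{a} + a.0)) ⊢ =a=> q7, =b=> q11, =c=> q13
  q5 = (b.(0 | 0) + (0 + 0)\{a}) | (0 | (b.0\{a} + a.0)) ⊢ =a=> q8, =b=> q12, =b=> q13
  q6 = a.(0 | 0) | a.(b.0 + a.0) ⊢ =a=> q10, =a=> q14
  q7 = 0 | 0 | ((0 + 0 + c.0) | 0) ⊢ =c=> q15
  q8 = (b.(0 | 0) + (0 + 0)\{a}) | (0 | 0) ⊢ =b=> q15
  q9 = c.a.(0 | 0) | 0 ⊢ =c=> q16
  q10 = a.(0 | 0) | (b.0 + a.0) ⊢ =a=> q16, =a=> q17, =b=> q16
  q11 = 0 | 0 | ((0 + 0 + c.0) | 0\{a}) ⊢ =c=> q18
  q12 = (b.(0 | 0) + (0 + 0)\{a}) | (0 | 0\{a}) ⊢ =b=> q18
  q13 = 0 | 0 | (0 | (b.0\{a} + a.0)) ⊢ =a=> q15, =b=> q18
  q14 = 0 | 0 | a.(b.0 + a.0) ⊢ =a=> q17
  q15 = 0 | 0 | (0 | 0) ⊢ ∅
  q16 = a.(0 | 0) | 0 ⊢ =a=> q19
  q17 = 0 | 0 | (b.0 + a.0) ⊢ =a=> q19, =b=> q19
  q18 = 0 | 0 | (0 | 0\{a}) ⊢ ∅
  q19 = 0 | 0 | 0 ⊢ ∅
Trace ⟨ba⟩ through Q, begin at {q0}:
  step 1 (b): {q3, q4}
  step 2 (a): {q7}
  Q completes σ.
Trace ⟨ba⟩ through P, begin at {p0}:
  step 1 (b): {p2, p3}
  step 2 (a): no successor for P

trace-distinct — witness ⟨ba⟩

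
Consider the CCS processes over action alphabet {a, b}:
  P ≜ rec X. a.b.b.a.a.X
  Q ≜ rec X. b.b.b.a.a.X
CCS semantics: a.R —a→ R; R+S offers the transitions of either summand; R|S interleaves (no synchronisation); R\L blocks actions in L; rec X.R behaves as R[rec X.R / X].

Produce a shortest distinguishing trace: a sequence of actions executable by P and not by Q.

P's transition system — 5 states:
  u0 = rec X. a.b.b.a.a.X has moves —a→ u1
  u1 = b.b.a.a.(rec X. a.b.b.a.a.X) has moves —b→ u2
  u2 = b.a.a.(rec X. a.b.b.a.a.X) has moves —b→ u3
  u3 = a.a.(rec X. a.b.b.a.a.X) has moves —a→ u4
  u4 = a.(rec X. a.b.b.a.a.X) has moves —a→ u0
Q's transition system — 5 states:
  v0 = rec X. b.b.b.a.a.X has moves —b→ v1
  v1 = b.b.a.a.(rec X. b.b.b.a.a.X) has moves —b→ v2
  v2 = b.a.a.(rec X. b.b.b.a.a.X) has moves —b→ v3
  v3 = a.a.(rec X. b.b.b.a.a.X) has moves —a→ v4
  v4 = a.(rec X. b.b.b.a.a.X) has moves —a→ v0
Trace ⟨a⟩ through P, begin at {u0}:
  [1] a ⇒ {u1}
  — P admits the full trace.
Trace ⟨a⟩ through Q, begin at {v0}:
  [1] a ⇒ ∅  — Q cannot continue

a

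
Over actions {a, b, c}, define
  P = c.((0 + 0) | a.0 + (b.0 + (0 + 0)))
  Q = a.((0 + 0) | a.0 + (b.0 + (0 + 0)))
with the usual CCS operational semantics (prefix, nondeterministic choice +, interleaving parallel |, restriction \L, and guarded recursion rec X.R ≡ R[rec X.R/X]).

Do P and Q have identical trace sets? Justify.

Reachable graph of P (4 states):
  s0 = c.((0 + 0) | a.0 + (b.0 + (0 + 0))) ⊢ --c--▸ s1
  s1 = (0 + 0) | a.0 + (b.0 + (0 + 0)) ⊢ --a--▸ s2, --b--▸ s3
  s2 = (0 + 0) | 0 ⊢ ·
  s3 = 0 ⊢ ·
Reachable graph of Q (4 states):
  t0 = a.((0 + 0) | a.0 + (b.0 + (0 + 0))) ⊢ --a--▸ t1
  t1 = (0 + 0) | a.0 + (b.0 + (0 + 0)) ⊢ --a--▸ t2, --b--▸ t3
  t2 = (0 + 0) | 0 ⊢ ·
  t3 = 0 ⊢ ·
Executing c from P (initial set {s0}):
  [1] c ⇒ {s1}
  P completes σ.
Executing c from Q (initial set {t0}):
  [1] c ⇒ ∅ (Q stuck)

trace-distinct — witness ⟨c⟩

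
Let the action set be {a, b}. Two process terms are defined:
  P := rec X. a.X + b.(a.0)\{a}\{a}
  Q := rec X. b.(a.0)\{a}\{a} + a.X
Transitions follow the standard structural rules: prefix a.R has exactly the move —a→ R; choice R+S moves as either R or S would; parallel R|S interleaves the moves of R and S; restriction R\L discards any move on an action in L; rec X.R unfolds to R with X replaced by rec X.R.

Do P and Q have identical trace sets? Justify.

trace-equivalent

P's transition system — 2 states:
  p0 = rec X. a.X + b.(a.0)\{a}\{a} ⊢ -a-> p0, -b-> p1
  p1 = (a.0)\{a}\{a} ⊢ stopped
Q's transition system — 2 states:
  q0 = rec X. b.(a.0)\{a}\{a} + a.X ⊢ -a-> q0, -b-> q1
  q1 = (a.0)\{a}\{a} ⊢ stopped
Bisimilarity quotient blocks:
  B0 = {p0, q0}
  B1 = {p1, q1}
p0 ∈ B0, q0 ∈ B0 → same block
Bisimilar ⇒ trace-equivalent.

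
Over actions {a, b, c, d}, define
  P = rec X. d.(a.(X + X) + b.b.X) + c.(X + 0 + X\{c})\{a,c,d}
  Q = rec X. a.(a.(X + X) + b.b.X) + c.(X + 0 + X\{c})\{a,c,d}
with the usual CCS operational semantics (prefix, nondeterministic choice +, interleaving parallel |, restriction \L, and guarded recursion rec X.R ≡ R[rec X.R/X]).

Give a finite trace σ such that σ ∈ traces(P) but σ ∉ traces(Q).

P's transition system — 5 states:
  p0 = rec X. d.(a.(X + X) + b.b.X) + c.(X + 0 + X\{c})\{a,c,d} → =c=> p1, =d=> p2
  p1 = ((rec X. d.(a.(X + X) + b.b.X) + c.(X + 0 + X\{c})\{a,c,d}) + 0 + (rec X. d.(a.(X + X) + b.b.X) + c.(X + 0 + X\{c})\{a,c,d})\{c})\{a,c,d} → deadlocked
  p2 = a.((rec X. d.(a.(X + X) + b.b.X) + c.(X + 0 + X\{c})\{a,c,d}) + (rec X. d.(a.(X + X) + b.b.X) + c.(X + 0 + X\{c})\{a,c,d})) + b.b.(rec X. d.(a.(X + X) + b.b.X) + c.(X + 0 + X\{c})\{a,c,d}) → =a=> p3, =b=> p4
  p3 = (rec X. d.(a.(X + X) + b.b.X) + c.(X + 0 + X\{c})\{a,c,d}) + (rec X. d.(a.(X + X) + b.b.X) + c.(X + 0 + X\{c})\{a,c,d}) → =c=> p1, =d=> p2
  p4 = b.(rec X. d.(a.(X + X) + b.b.X) + c.(X + 0 + X\{c})\{a,c,d}) → =b=> p0
Q's transition system — 5 states:
  q0 = rec X. a.(a.(X + X) + b.b.X) + c.(X + 0 + X\{c})\{a,c,d} → =a=> q1, =c=> q2
  q1 = a.((rec X. a.(a.(X + X) + b.b.X) + c.(X + 0 + X\{c})\{a,c,d}) + (rec X. a.(a.(X + X) + b.b.X) + c.(X + 0 + X\{c})\{a,c,d})) + b.b.(rec X. a.(a.(X + X) + b.b.X) + c.(X + 0 + X\{c})\{a,c,d}) → =a=> q3, =b=> q4
  q2 = ((rec X. a.(a.(X + X) + b.b.X) + c.(X + 0 + X\{c})\{a,c,d}) + 0 + (rec X. a.(a.(X + X) + b.b.X) + c.(X + 0 + X\{c})\{a,c,d})\{c})\{a,c,d} → deadlocked
  q3 = (rec X. a.(a.(X + X) + b.b.X) + c.(X + 0 + X\{c})\{a,c,d}) + (rec X. a.(a.(X + X) + b.b.X) + c.(X + 0 + X\{c})\{a,c,d}) → =a=> q1, =c=> q2
  q4 = b.(rec X. a.(a.(X + X) + b.b.X) + c.(X + 0 + X\{c})\{a,c,d}) → =b=> q0
Executing d from P (initial set {p0}):
  [1] d ⇒ {p2}
  — P admits the full trace.
Executing d from Q (initial set {q0}):
  [1] d ⇒ ∅  — Q cannot continue

d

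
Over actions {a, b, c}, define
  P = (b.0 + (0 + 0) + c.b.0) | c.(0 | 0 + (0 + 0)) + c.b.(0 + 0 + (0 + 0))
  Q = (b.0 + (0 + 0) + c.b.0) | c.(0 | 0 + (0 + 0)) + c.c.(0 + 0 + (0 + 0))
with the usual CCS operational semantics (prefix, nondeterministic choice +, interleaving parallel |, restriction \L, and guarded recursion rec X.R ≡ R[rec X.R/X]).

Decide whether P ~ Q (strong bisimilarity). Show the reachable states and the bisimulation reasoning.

not bisimilar

LTS(P): 8 reachable states
  s0 = (b.0 + (0 + 0) + c.b.0) | c.(0 | 0 + (0 + 0)) + c.b.(0 + 0 + (0 + 0)) ⊢ ··b··> s1, ··c··> s2, ··c··> s3, ··c··> s4
  s1 = 0 | c.(0 | 0 + (0 + 0)) ⊢ ··c··> s5
  s2 = (b.0 + (0 + 0) + c.b.0) | (0 | 0 + (0 + 0)) ⊢ ··b··> s5, ··c··> s6
  s3 = b.(0 + 0 + (0 + 0)) ⊢ ··b··> s7
  s4 = b.0 | c.(0 | 0 + (0 + 0)) ⊢ ··b··> s1, ··c··> s6
  s5 = 0 | (0 | 0 + (0 + 0)) ⊢ ∅
  s6 = b.0 | (0 | 0 + (0 + 0)) ⊢ ··b··> s5
  s7 = 0 + 0 + (0 + 0) ⊢ ∅
LTS(Q): 8 reachable states
  t0 = (b.0 + (0 + 0) + c.b.0) | c.(0 | 0 + (0 + 0)) + c.c.(0 + 0 + (0 + 0)) ⊢ ··b··> t1, ··c··> t2, ··c··> t3, ··c··> t4
  t1 = 0 | c.(0 | 0 + (0 + 0)) ⊢ ··c··> t5
  t2 = (b.0 + (0 + 0) + c.b.0) | (0 | 0 + (0 + 0)) ⊢ ··b··> t5, ··c··> t6
  t3 = b.0 | c.(0 | 0 + (0 + 0)) ⊢ ··b··> t1, ··c··> t6
  t4 = c.(0 + 0 + (0 + 0)) ⊢ ··c··> t7
  t5 = 0 | (0 | 0 + (0 + 0)) ⊢ ∅
  t6 = b.0 | (0 | 0 + (0 + 0)) ⊢ ··b··> t5
  t7 = 0 + 0 + (0 + 0) ⊢ ∅
Coarsest stable partition (strong bisimilarity classes):
  B0 = {s0}
  B1 = {s2, t2}
  B2 = {s3, s6, t6}
  B3 = {s5, s7, t5, t7}
  B4 = {s4, t3}
  B5 = {s1, t1, t4}
  B6 = {t0}
s0 ∈ B0, t0 ∈ B6 → different blocks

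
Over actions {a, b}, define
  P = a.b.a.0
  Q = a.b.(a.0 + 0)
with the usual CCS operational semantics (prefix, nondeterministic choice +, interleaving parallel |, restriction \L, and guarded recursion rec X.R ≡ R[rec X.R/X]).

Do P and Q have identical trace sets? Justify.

trace-equivalent

LTS(P): 4 reachable states
  s0 = a.b.a.0 has moves -a-> s1
  s1 = b.a.0 has moves -b-> s2
  s2 = a.0 has moves -a-> s3
  s3 = 0 has moves (no moves)
LTS(Q): 4 reachable states
  t0 = a.b.(a.0 + 0) has moves -a-> t1
  t1 = b.(a.0 + 0) has moves -b-> t2
  t2 = a.0 + 0 has moves -a-> t3
  t3 = 0 has moves (no moves)
Partition-refinement fixed point:
  B0 = {s0, t0}
  B1 = {s1, t1}
  B2 = {s2, t2}
  B3 = {s3, t3}
s0 ∈ B0, t0 ∈ B0 → same block
Bisimilar ⇒ trace-equivalent.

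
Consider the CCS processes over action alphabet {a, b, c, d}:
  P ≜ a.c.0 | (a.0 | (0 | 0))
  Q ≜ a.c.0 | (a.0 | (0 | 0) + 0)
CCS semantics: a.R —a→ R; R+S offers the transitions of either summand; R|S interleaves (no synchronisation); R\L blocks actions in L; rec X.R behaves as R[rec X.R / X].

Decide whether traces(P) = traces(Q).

traces(P) = traces(Q)

Reachable graph of P (6 states):
  m0 = a.c.0 | (a.0 | (0 | 0)) ⊢ -a-> m1, -a-> m2
  m1 = a.c.0 | (0 | (0 | 0)) ⊢ -a-> m3
  m2 = c.0 | (a.0 | (0 | 0)) ⊢ -a-> m3, -c-> m4
  m3 = c.0 | (0 | (0 | 0)) ⊢ -c-> m5
  m4 = 0 | (a.0 | (0 | 0)) ⊢ -a-> m5
  m5 = 0 | (0 | (0 | 0)) ⊢ ∅
Reachable graph of Q (6 states):
  n0 = a.c.0 | (a.0 | (0 | 0) + 0) ⊢ -a-> n1, -a-> n2
  n1 = a.c.0 | (0 | (0 | 0)) ⊢ -a-> n3
  n2 = c.0 | (a.0 | (0 | 0) + 0) ⊢ -a-> n3, -c-> n4
  n3 = c.0 | (0 | (0 | 0)) ⊢ -c-> n5
  n4 = 0 | (a.0 | (0 | 0) + 0) ⊢ -a-> n5
  n5 = 0 | (0 | (0 | 0)) ⊢ ∅
Bisimilarity quotient blocks:
  B0 = {m0, n0}
  B1 = {m2, n2}
  B2 = {m3, n3}
  B3 = {m5, n5}
  B4 = {m4, n4}
  B5 = {m1, n1}
m0 ∈ B0, n0 ∈ B0 → same block
Bisimilar ⇒ trace-equivalent.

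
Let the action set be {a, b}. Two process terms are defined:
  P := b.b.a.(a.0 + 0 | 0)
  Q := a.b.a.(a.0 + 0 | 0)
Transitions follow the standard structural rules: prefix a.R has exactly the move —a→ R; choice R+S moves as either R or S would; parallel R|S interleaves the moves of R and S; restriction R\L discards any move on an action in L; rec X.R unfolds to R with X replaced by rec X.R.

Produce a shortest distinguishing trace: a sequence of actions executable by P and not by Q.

b

P's transition system — 5 states:
  p0 = b.b.a.(a.0 + 0 | 0) | -b-> p1
  p1 = b.a.(a.0 + 0 | 0) | -b-> p2
  p2 = a.(a.0 + 0 | 0) | -a-> p3
  p3 = a.0 + 0 | 0 | -a-> p4
  p4 = 0 | stopped
Q's transition system — 5 states:
  q0 = a.b.a.(a.0 + 0 | 0) | -a-> q1
  q1 = b.a.(a.0 + 0 | 0) | -b-> q2
  q2 = a.(a.0 + 0 | 0) | -a-> q3
  q3 = a.0 + 0 | 0 | -a-> q4
  q4 = 0 | stopped
Executing b from P (initial set {p0}):
  after b @ step 1: {p1}
  P completes σ.
Executing b from Q (initial set {q0}):
  after b @ step 1: no successor for Q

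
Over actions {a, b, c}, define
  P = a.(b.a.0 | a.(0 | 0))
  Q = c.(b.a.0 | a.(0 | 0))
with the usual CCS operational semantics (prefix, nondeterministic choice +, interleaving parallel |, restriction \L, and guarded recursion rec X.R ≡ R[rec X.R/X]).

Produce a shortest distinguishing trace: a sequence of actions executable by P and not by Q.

a

LTS(P): 7 reachable states
  u0 = a.(b.a.0 | a.(0 | 0)) has moves -a-> u1
  u1 = b.a.0 | a.(0 | 0) has moves -a-> u2, -b-> u3
  u2 = b.a.0 | (0 | 0) has moves -b-> u4
  u3 = a.0 | a.(0 | 0) has moves -a-> u4, -a-> u5
  u4 = a.0 | (0 | 0) has moves -a-> u6
  u5 = 0 | a.(0 | 0) has moves -a-> u6
  u6 = 0 | (0 | 0) has moves ·
LTS(Q): 7 reachable states
  v0 = c.(b.a.0 | a.(0 | 0)) has moves -c-> v1
  v1 = b.a.0 | a.(0 | 0) has moves -a-> v2, -b-> v3
  v2 = b.a.0 | (0 | 0) has moves -b-> v4
  v3 = a.0 | a.(0 | 0) has moves -a-> v4, -a-> v5
  v4 = a.0 | (0 | 0) has moves -a-> v6
  v5 = 0 | a.(0 | 0) has moves -a-> v6
  v6 = 0 | (0 | 0) has moves ·
Run σ = ⟨a⟩ on P: start {u0}
  step 1 (a): {u1}
  P completes σ.
Run σ = ⟨a⟩ on Q: start {v0}
  step 1 (a): ∅ (Q stuck)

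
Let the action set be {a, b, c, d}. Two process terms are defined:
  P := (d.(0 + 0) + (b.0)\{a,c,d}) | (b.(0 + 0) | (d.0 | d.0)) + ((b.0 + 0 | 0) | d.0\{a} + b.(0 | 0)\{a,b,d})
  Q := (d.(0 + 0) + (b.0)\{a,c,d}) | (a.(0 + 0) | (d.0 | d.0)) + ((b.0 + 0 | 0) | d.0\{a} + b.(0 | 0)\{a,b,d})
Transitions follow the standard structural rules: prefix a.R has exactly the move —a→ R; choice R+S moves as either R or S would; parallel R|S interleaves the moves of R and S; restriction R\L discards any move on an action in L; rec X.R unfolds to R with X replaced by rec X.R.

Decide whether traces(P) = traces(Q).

traces(P) ≠ traces(Q) — witness ⟨bb⟩

Reachable graph of P (28 states):
  m0 = (d.(0 + 0) + (b.0)\{a,c,d}) | (b.(0 + 0) | (d.0 | d.0)) + ((b.0 + 0 | 0) | d.0\{a} + b.(0 | 0)\{a,b,d}) → —b→ m1, —b→ m2, —b→ m3, —b→ m4, —d→ m5, —d→ m6, —d→ m7, —d→ m8
  m1 = (0 | 0)\{a,b,d} → stopped
  m2 = (d.(0 + 0) + (b.0)\{a,c,d}) | ((0 + 0) | (d.0 | d.0)) → —b→ m9, —d→ m10, —d→ m11, —d→ m12
  m3 = 0 | d.0\{a} → —d→ m13
  m4 = 0\{a,c,d} | (b.(0 + 0) | (d.0 | d.0)) → —b→ m9, —d→ m14, —d→ m15
  m5 = (0 + 0) | (b.(0 + 0) | (d.0 | d.0)) → —b→ m10, —d→ m16, —d→ m17
  m6 = (b.0 + 0 | 0) | 0\{a} → —b→ m13
  m7 = (d.(0 + 0) + (b.0)\{a,c,d}) | (b.(0 + 0) | (0 | d.0)) → —b→ m11, —b→ m14, —d→ m16, —d→ m18
  m8 = (d.(0 + 0) + (b.0)\{a,c,d}) | (b.(0 + 0) | (d.0 | 0)) → —b→ m12, —b→ m15, —d→ m17, —d→ m18
  m9 = 0\{a,c,d} | ((0 + 0) | (d.0 | d.0)) → —d→ m19, —d→ m20
  m10 = (0 + 0) | ((0 + 0) | (d.0 | d.0)) → —d→ m21, —d→ m22
  m11 = (d.(0 + 0) + (b.0)\{a,c,d}) | ((0 + 0) | (0 | d.0)) → —b→ m19, —d→ m21, —d→ m23
  m12 = (d.(0 + 0) + (b.0)\{a,c,d}) | ((0 + 0) | (d.0 | 0)) → —b→ m20, —d→ m22, —d→ m23
  m13 = 0 | 0\{a} → stopped
  m14 = 0\{a,c,d} | (b.(0 + 0) | (0 | d.0)) → —b→ m19, —d→ m24
  m15 = 0\{a,c,d} | (b.(0 + 0) | (d.0 | 0)) → —b→ m20, —d→ m24
  m16 = (0 + 0) | (b.(0 + 0) | (0 | d.0)) → —b→ m21, —d→ m25
  m17 = (0 + 0) | (b.(0 + 0) | (d.0 | 0)) → —b→ m22, —d→ m25
  m18 = (d.(0 + 0) + (b.0)\{a,c,d}) | (b.(0 + 0) | (0 | 0)) → —b→ m23, —b→ m24, —d→ m25
  m19 = 0\{a,c,d} | ((0 + 0) | (0 | d.0)) → —d→ m26
  m20 = 0\{a,c,d} | ((0 + 0) | (d.0 | 0)) → —d→ m26
  m21 = (0 + 0) | ((0 + 0) | (0 | d.0)) → —d→ m27
  m22 = (0 + 0) | ((0 + 0) | (d.0 | 0)) → —d→ m27
  m23 = (d.(0 + 0) + (b.0)\{a,c,d}) | ((0 + 0) | (0 | 0)) → —b→ m26, —d→ m27
  m24 = 0\{a,c,d} | (b.(0 + 0) | (0 | 0)) → —b→ m26
  m25 = (0 + 0) | (b.(0 + 0) | (0 | 0)) → —b→ m27
  m26 = 0\{a,c,d} | ((0 + 0) | (0 | 0)) → stopped
  m27 = (0 + 0) | ((0 + 0) | (0 | 0)) → stopped
Reachable graph of Q (28 states):
  n0 = (d.(0 + 0) + (b.0)\{a,c,d}) | (a.(0 + 0) | (d.0 | d.0)) + ((b.0 + 0 | 0) | d.0\{a} + b.(0 | 0)\{a,b,d}) → —a→ n1, —b→ n2, —b→ n3, —b→ n4, —d→ n5, —d→ n6, —d→ n7, —d→ n8
  n1 = (d.(0 + 0) + (b.0)\{a,c,d}) | ((0 + 0) | (d.0 | d.0)) → —b→ n9, —d→ n10, —d→ n11, —d→ n12
  n2 = (0 | 0)\{a,b,d} → stopped
  n3 = 0 | d.0\{a} → —d→ n13
  n4 = 0\{a,c,d} | (a.(0 + 0) | (d.0 | d.0)) → —a→ n9, —d→ n14, —d→ n15
  n5 = (0 + 0) | (a.(0 + 0) | (d.0 | d.0)) → —a→ n10, —d→ n16, —d→ n17
  n6 = (b.0 + 0 | 0) | 0\{a} → —b→ n13
  n7 = (d.(0 + 0) + (b.0)\{a,c,d}) | (a.(0 + 0) | (0 | d.0)) → —a→ n11, —b→ n14, —d→ n16, —d→ n18
  n8 = (d.(0 + 0) + (b.0)\{a,c,d}) | (a.(0 + 0) | (d.0 | 0)) → —a→ n12, —b→ n15, —d→ n17, —d→ n18
  n9 = 0\{a,c,d} | ((0 + 0) | (d.0 | d.0)) → —d→ n19, —d→ n20
  n10 = (0 + 0) | ((0 + 0) | (d.0 | d.0)) → —d→ n21, —d→ n22
  n11 = (d.(0 + 0) + (b.0)\{a,c,d}) | ((0 + 0) | (0 | d.0)) → —b→ n19, —d→ n21, —d→ n23
  n12 = (d.(0 + 0) + (b.0)\{a,c,d}) | ((0 + 0) | (d.0 | 0)) → —b→ n20, —d→ n22, —d→ n23
  n13 = 0 | 0\{a} → stopped
  n14 = 0\{a,c,d} | (a.(0 + 0) | (0 | d.0)) → —a→ n19, —d→ n24
  n15 = 0\{a,c,d} | (a.(0 + 0) | (d.0 | 0)) → —a→ n20, —d→ n24
  n16 = (0 + 0) | (a.(0 + 0) | (0 | d.0)) → —a→ n21, —d→ n25
  n17 = (0 + 0) | (a.(0 + 0) | (d.0 | 0)) → —a→ n22, —d→ n25
  n18 = (d.(0 + 0) + (b.0)\{a,c,d}) | (a.(0 + 0) | (0 | 0)) → —a→ n23, —b→ n24, —d→ n25
  n19 = 0\{a,c,d} | ((0 + 0) | (0 | d.0)) → —d→ n26
  n20 = 0\{a,c,d} | ((0 + 0) | (d.0 | 0)) → —d→ n26
  n21 = (0 + 0) | ((0 + 0) | (0 | d.0)) → —d→ n27
  n22 = (0 + 0) | ((0 + 0) | (d.0 | 0)) → —d→ n27
  n23 = (d.(0 + 0) + (b.0)\{a,c,d}) | ((0 + 0) | (0 | 0)) → —b→ n26, —d→ n27
  n24 = 0\{a,c,d} | (a.(0 + 0) | (0 | 0)) → —a→ n26
  n25 = (0 + 0) | (a.(0 + 0) | (0 | 0)) → —a→ n27
  n26 = 0\{a,c,d} | ((0 + 0) | (0 | 0)) → stopped
  n27 = (0 + 0) | ((0 + 0) | (0 | 0)) → stopped
Run σ = ⟨bb⟩ on P: start {m0}
  step 1 (b): {m1, m2, m3, m4}
  step 2 (b): {m9}
  — P admits the full trace.
Run σ = ⟨bb⟩ on Q: start {n0}
  step 1 (b): {n2, n3, n4}
  step 2 (b): ∅  — Q cannot continue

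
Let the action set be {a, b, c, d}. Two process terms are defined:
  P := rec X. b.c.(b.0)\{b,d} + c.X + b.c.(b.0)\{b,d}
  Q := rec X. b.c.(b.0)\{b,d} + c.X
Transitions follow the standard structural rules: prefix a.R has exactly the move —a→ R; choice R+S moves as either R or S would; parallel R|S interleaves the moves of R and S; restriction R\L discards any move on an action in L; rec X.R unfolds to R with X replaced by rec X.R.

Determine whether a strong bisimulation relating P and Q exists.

bisimilar

P's transition system — 3 states:
  u0 = rec X. b.c.(b.0)\{b,d} + c.X + b.c.(b.0)\{b,d} has moves --b--▸ u1, --c--▸ u0
  u1 = c.(b.0)\{b,d} has moves --c--▸ u2
  u2 = (b.0)\{b,d} has moves deadlocked
Q's transition system — 3 states:
  v0 = rec X. b.c.(b.0)\{b,d} + c.X has moves --b--▸ v1, --c--▸ v0
  v1 = c.(b.0)\{b,d} has moves --c--▸ v2
  v2 = (b.0)\{b,d} has moves deadlocked
Coarsest stable partition (strong bisimilarity classes):
  B0 = {u0, v0}
  B1 = {u1, v1}
  B2 = {u2, v2}
u0 ∈ B0, v0 ∈ B0 → same block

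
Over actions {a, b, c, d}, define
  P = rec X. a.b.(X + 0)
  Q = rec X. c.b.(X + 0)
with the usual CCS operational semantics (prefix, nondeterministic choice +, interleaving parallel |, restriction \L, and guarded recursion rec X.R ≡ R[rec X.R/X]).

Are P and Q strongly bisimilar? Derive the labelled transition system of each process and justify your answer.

LTS(P): 3 reachable states
  s0 = rec X. a.b.(X + 0) ⊢ —a→ s1
  s1 = b.((rec X. a.b.(X + 0)) + 0) ⊢ —b→ s2
  s2 = (rec X. a.b.(X + 0)) + 0 ⊢ —a→ s1
LTS(Q): 3 reachable states
  t0 = rec X. c.b.(X + 0) ⊢ —c→ t1
  t1 = b.((rec X. c.b.(X + 0)) + 0) ⊢ —b→ t2
  t2 = (rec X. c.b.(X + 0)) + 0 ⊢ —c→ t1
Partition-refinement fixed point:
  B0 = {s0, s2}
  B1 = {s1}
  B2 = {t0, t2}
  B3 = {t1}
s0 ∈ B0, t0 ∈ B2 → different blocks

NO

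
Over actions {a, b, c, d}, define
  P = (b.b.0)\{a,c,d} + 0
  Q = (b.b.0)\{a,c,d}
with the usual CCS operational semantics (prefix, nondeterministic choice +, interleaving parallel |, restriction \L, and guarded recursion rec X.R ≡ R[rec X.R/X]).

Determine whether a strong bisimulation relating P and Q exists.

YES

Reachable graph of P (3 states):
  s0 = (b.b.0)\{a,c,d} + 0 | -b-> s1
  s1 = (b.0)\{a,c,d} | -b-> s2
  s2 = 0\{a,c,d} | deadlocked
Reachable graph of Q (3 states):
  t0 = (b.b.0)\{a,c,d} | -b-> t1
  t1 = (b.0)\{a,c,d} | -b-> t2
  t2 = 0\{a,c,d} | deadlocked
Partition-refinement fixed point:
  B0 = {s0, t0}
  B1 = {s1, t1}
  B2 = {s2, t2}
s0 ∈ B0, t0 ∈ B0 → same block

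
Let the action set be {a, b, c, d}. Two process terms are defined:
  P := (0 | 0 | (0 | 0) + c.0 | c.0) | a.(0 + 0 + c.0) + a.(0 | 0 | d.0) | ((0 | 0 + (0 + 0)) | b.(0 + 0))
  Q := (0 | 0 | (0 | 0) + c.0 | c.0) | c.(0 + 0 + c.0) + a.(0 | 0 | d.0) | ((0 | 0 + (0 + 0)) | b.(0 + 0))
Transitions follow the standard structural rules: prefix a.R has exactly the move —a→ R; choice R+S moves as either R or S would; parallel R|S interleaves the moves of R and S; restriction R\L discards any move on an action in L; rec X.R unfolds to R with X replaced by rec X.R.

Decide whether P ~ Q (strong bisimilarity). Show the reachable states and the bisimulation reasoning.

LTS(P): 17 reachable states
  m0 = (0 | 0 | (0 | 0) + c.0 | c.0) | a.(0 + 0 + c.0) + a.(0 | 0 | d.0) | ((0 | 0 + (0 + 0)) | b.(0 + 0)) :: —a→ m1, —a→ m2, —b→ m3, —c→ m4, —c→ m5
  m1 = (0 | 0 | (0 | 0) + c.0 | c.0) | (0 + 0 + c.0) :: —c→ m6, —c→ m7, —c→ m8
  m2 = 0 | 0 | d.0 | ((0 | 0 + (0 + 0)) | b.(0 + 0)) :: —b→ m9, —d→ m10
  m3 = a.(0 | 0 | d.0) | ((0 | 0 + (0 + 0)) | (0 + 0)) :: —a→ m9
  m4 = 0 | c.0 | a.(0 + 0 + c.0) :: —a→ m7, —c→ m11
  m5 = c.0 | 0 | a.(0 + 0 + c.0) :: —a→ m8, —c→ m11
  m6 = (0 | 0 | (0 | 0) + c.0 | c.0) | 0 :: —c→ m12, —c→ m13
  m7 = 0 | c.0 | (0 + 0 + c.0) :: —c→ m12, —c→ m14
  m8 = c.0 | 0 | (0 + 0 + c.0) :: —c→ m13, —c→ m14
  m9 = 0 | 0 | d.0 | ((0 | 0 + (0 + 0)) | (0 + 0)) :: —d→ m15
  m10 = 0 | 0 | 0 | ((0 | 0 + (0 + 0)) | b.(0 + 0)) :: —b→ m15
  m11 = 0 | 0 | a.(0 + 0 + c.0) :: —a→ m14
  m12 = 0 | c.0 | 0 :: —c→ m16
  m13 = c.0 | 0 | 0 :: —c→ m16
  m14 = 0 | 0 | (0 + 0 + c.0) :: —c→ m16
  m15 = 0 | 0 | 0 | ((0 | 0 + (0 + 0)) | (0 + 0)) :: ·
  m16 = 0 | 0 | 0 :: ·
LTS(Q): 17 reachable states
  n0 = (0 | 0 | (0 | 0) + c.0 | c.0) | c.(0 + 0 + c.0) + a.(0 | 0 | d.0) | ((0 | 0 + (0 + 0)) | b.(0 + 0)) :: —a→ n1, —b→ n2, —c→ n3, —c→ n4, —c→ n5
  n1 = 0 | 0 | d.0 | ((0 | 0 + (0 + 0)) | b.(0 + 0)) :: —b→ n6, —d→ n7
  n2 = a.(0 | 0 | d.0) | ((0 | 0 + (0 + 0)) | (0 + 0)) :: —a→ n6
  n3 = (0 | 0 | (0 | 0) + c.0 | c.0) | (0 + 0 + c.0) :: —c→ n10, —c→ n8, —c→ n9
  n4 = 0 | c.0 | c.(0 + 0 + c.0) :: —c→ n11, —c→ n9
  n5 = c.0 | 0 | c.(0 + 0 + c.0) :: —c→ n10, —c→ n11
  n6 = 0 | 0 | d.0 | ((0 | 0 + (0 + 0)) | (0 + 0)) :: —d→ n12
  n7 = 0 | 0 | 0 | ((0 | 0 + (0 + 0)) | b.(0 + 0)) :: —b→ n12
  n8 = (0 | 0 | (0 | 0) + c.0 | c.0) | 0 :: —c→ n13, —c→ n14
  n9 = 0 | c.0 | (0 + 0 + c.0) :: —c→ n13, —c→ n15
  n10 = c.0 | 0 | (0 + 0 + c.0) :: —c→ n14, —c→ n15
  n11 = 0 | 0 | c.(0 + 0 + c.0) :: —c→ n15
  n12 = 0 | 0 | 0 | ((0 | 0 + (0 + 0)) | (0 + 0)) :: ·
  n13 = 0 | c.0 | 0 :: —c→ n16
  n14 = c.0 | 0 | 0 :: —c→ n16
  n15 = 0 | 0 | (0 + 0 + c.0) :: —c→ n16
  n16 = 0 | 0 | 0 :: ·
Bisimilarity quotient blocks:
  B0 = {m0}
  B1 = {m3, n2}
  B2 = {m9, n6}
  B3 = {m15, m16, n12, n16}
  B4 = {m4, m5}
  B5 = {m6, m7, m8, n10, n11, n8, n9}
  B6 = {m12, m13, m14, n13, n14, n15}
  B7 = {m11}
  B8 = {m1, n3, n4, n5}
  B9 = {m2, n1}
  B10 = {m10, n7}
  B11 = {n0}
m0 ∈ B0, n0 ∈ B11 → different blocks

NO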